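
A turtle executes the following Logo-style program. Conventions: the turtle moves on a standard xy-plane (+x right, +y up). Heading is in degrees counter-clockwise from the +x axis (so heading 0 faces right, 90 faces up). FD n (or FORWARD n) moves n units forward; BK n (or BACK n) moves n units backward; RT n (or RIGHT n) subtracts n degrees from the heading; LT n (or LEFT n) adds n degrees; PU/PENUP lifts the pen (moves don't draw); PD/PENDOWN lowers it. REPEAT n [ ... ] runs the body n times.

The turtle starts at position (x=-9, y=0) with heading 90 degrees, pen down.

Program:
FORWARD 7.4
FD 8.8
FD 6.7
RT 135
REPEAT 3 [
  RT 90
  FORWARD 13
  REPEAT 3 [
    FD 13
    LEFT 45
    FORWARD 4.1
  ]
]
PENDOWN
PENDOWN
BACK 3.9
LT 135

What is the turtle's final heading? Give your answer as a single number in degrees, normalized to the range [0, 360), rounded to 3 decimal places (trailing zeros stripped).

Answer: 225

Derivation:
Executing turtle program step by step:
Start: pos=(-9,0), heading=90, pen down
FD 7.4: (-9,0) -> (-9,7.4) [heading=90, draw]
FD 8.8: (-9,7.4) -> (-9,16.2) [heading=90, draw]
FD 6.7: (-9,16.2) -> (-9,22.9) [heading=90, draw]
RT 135: heading 90 -> 315
REPEAT 3 [
  -- iteration 1/3 --
  RT 90: heading 315 -> 225
  FD 13: (-9,22.9) -> (-18.192,13.708) [heading=225, draw]
  REPEAT 3 [
    -- iteration 1/3 --
    FD 13: (-18.192,13.708) -> (-27.385,4.515) [heading=225, draw]
    LT 45: heading 225 -> 270
    FD 4.1: (-27.385,4.515) -> (-27.385,0.415) [heading=270, draw]
    -- iteration 2/3 --
    FD 13: (-27.385,0.415) -> (-27.385,-12.585) [heading=270, draw]
    LT 45: heading 270 -> 315
    FD 4.1: (-27.385,-12.585) -> (-24.486,-15.484) [heading=315, draw]
    -- iteration 3/3 --
    FD 13: (-24.486,-15.484) -> (-15.293,-24.676) [heading=315, draw]
    LT 45: heading 315 -> 0
    FD 4.1: (-15.293,-24.676) -> (-11.193,-24.676) [heading=0, draw]
  ]
  -- iteration 2/3 --
  RT 90: heading 0 -> 270
  FD 13: (-11.193,-24.676) -> (-11.193,-37.676) [heading=270, draw]
  REPEAT 3 [
    -- iteration 1/3 --
    FD 13: (-11.193,-37.676) -> (-11.193,-50.676) [heading=270, draw]
    LT 45: heading 270 -> 315
    FD 4.1: (-11.193,-50.676) -> (-8.294,-53.575) [heading=315, draw]
    -- iteration 2/3 --
    FD 13: (-8.294,-53.575) -> (0.898,-62.768) [heading=315, draw]
    LT 45: heading 315 -> 0
    FD 4.1: (0.898,-62.768) -> (4.998,-62.768) [heading=0, draw]
    -- iteration 3/3 --
    FD 13: (4.998,-62.768) -> (17.998,-62.768) [heading=0, draw]
    LT 45: heading 0 -> 45
    FD 4.1: (17.998,-62.768) -> (20.897,-59.869) [heading=45, draw]
  ]
  -- iteration 3/3 --
  RT 90: heading 45 -> 315
  FD 13: (20.897,-59.869) -> (30.09,-69.061) [heading=315, draw]
  REPEAT 3 [
    -- iteration 1/3 --
    FD 13: (30.09,-69.061) -> (39.282,-78.253) [heading=315, draw]
    LT 45: heading 315 -> 0
    FD 4.1: (39.282,-78.253) -> (43.382,-78.253) [heading=0, draw]
    -- iteration 2/3 --
    FD 13: (43.382,-78.253) -> (56.382,-78.253) [heading=0, draw]
    LT 45: heading 0 -> 45
    FD 4.1: (56.382,-78.253) -> (59.281,-75.354) [heading=45, draw]
    -- iteration 3/3 --
    FD 13: (59.281,-75.354) -> (68.474,-66.162) [heading=45, draw]
    LT 45: heading 45 -> 90
    FD 4.1: (68.474,-66.162) -> (68.474,-62.062) [heading=90, draw]
  ]
]
PD: pen down
PD: pen down
BK 3.9: (68.474,-62.062) -> (68.474,-65.962) [heading=90, draw]
LT 135: heading 90 -> 225
Final: pos=(68.474,-65.962), heading=225, 25 segment(s) drawn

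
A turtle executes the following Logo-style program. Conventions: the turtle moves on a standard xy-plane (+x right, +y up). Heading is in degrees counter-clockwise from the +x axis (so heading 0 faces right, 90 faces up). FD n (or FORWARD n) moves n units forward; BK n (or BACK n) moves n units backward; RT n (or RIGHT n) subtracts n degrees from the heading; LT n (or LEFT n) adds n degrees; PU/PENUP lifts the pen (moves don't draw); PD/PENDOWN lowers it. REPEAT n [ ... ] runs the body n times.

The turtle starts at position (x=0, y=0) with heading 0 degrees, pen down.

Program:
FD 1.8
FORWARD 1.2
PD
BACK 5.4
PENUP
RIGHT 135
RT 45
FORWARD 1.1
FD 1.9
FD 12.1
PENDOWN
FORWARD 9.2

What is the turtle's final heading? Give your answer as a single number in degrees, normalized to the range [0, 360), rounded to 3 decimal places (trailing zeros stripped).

Answer: 180

Derivation:
Executing turtle program step by step:
Start: pos=(0,0), heading=0, pen down
FD 1.8: (0,0) -> (1.8,0) [heading=0, draw]
FD 1.2: (1.8,0) -> (3,0) [heading=0, draw]
PD: pen down
BK 5.4: (3,0) -> (-2.4,0) [heading=0, draw]
PU: pen up
RT 135: heading 0 -> 225
RT 45: heading 225 -> 180
FD 1.1: (-2.4,0) -> (-3.5,0) [heading=180, move]
FD 1.9: (-3.5,0) -> (-5.4,0) [heading=180, move]
FD 12.1: (-5.4,0) -> (-17.5,0) [heading=180, move]
PD: pen down
FD 9.2: (-17.5,0) -> (-26.7,0) [heading=180, draw]
Final: pos=(-26.7,0), heading=180, 4 segment(s) drawn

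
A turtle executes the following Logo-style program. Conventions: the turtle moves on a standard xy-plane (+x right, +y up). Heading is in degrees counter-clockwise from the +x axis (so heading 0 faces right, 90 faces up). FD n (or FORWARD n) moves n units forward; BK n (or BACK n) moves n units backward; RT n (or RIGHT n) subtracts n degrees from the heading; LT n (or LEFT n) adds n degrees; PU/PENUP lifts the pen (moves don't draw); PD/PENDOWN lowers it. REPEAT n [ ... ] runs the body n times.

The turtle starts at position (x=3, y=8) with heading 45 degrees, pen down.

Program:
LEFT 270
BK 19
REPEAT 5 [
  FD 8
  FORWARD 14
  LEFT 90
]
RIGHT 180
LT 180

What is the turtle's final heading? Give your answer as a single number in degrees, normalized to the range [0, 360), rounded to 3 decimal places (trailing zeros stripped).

Executing turtle program step by step:
Start: pos=(3,8), heading=45, pen down
LT 270: heading 45 -> 315
BK 19: (3,8) -> (-10.435,21.435) [heading=315, draw]
REPEAT 5 [
  -- iteration 1/5 --
  FD 8: (-10.435,21.435) -> (-4.778,15.778) [heading=315, draw]
  FD 14: (-4.778,15.778) -> (5.121,5.879) [heading=315, draw]
  LT 90: heading 315 -> 45
  -- iteration 2/5 --
  FD 8: (5.121,5.879) -> (10.778,11.536) [heading=45, draw]
  FD 14: (10.778,11.536) -> (20.678,21.435) [heading=45, draw]
  LT 90: heading 45 -> 135
  -- iteration 3/5 --
  FD 8: (20.678,21.435) -> (15.021,27.092) [heading=135, draw]
  FD 14: (15.021,27.092) -> (5.121,36.991) [heading=135, draw]
  LT 90: heading 135 -> 225
  -- iteration 4/5 --
  FD 8: (5.121,36.991) -> (-0.536,31.335) [heading=225, draw]
  FD 14: (-0.536,31.335) -> (-10.435,21.435) [heading=225, draw]
  LT 90: heading 225 -> 315
  -- iteration 5/5 --
  FD 8: (-10.435,21.435) -> (-4.778,15.778) [heading=315, draw]
  FD 14: (-4.778,15.778) -> (5.121,5.879) [heading=315, draw]
  LT 90: heading 315 -> 45
]
RT 180: heading 45 -> 225
LT 180: heading 225 -> 45
Final: pos=(5.121,5.879), heading=45, 11 segment(s) drawn

Answer: 45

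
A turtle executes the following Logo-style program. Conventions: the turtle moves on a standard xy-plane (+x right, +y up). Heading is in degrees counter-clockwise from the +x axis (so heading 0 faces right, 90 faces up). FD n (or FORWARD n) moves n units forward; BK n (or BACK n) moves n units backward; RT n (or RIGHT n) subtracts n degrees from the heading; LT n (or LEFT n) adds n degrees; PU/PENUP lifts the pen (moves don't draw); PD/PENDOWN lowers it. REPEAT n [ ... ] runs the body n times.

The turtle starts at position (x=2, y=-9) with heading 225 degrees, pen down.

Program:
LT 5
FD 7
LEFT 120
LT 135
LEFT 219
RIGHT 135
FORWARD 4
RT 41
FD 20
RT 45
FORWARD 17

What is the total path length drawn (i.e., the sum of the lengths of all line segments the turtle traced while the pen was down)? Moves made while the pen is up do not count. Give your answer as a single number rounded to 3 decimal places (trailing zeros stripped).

Executing turtle program step by step:
Start: pos=(2,-9), heading=225, pen down
LT 5: heading 225 -> 230
FD 7: (2,-9) -> (-2.5,-14.362) [heading=230, draw]
LT 120: heading 230 -> 350
LT 135: heading 350 -> 125
LT 219: heading 125 -> 344
RT 135: heading 344 -> 209
FD 4: (-2.5,-14.362) -> (-5.998,-16.302) [heading=209, draw]
RT 41: heading 209 -> 168
FD 20: (-5.998,-16.302) -> (-25.561,-12.143) [heading=168, draw]
RT 45: heading 168 -> 123
FD 17: (-25.561,-12.143) -> (-34.82,2.114) [heading=123, draw]
Final: pos=(-34.82,2.114), heading=123, 4 segment(s) drawn

Segment lengths:
  seg 1: (2,-9) -> (-2.5,-14.362), length = 7
  seg 2: (-2.5,-14.362) -> (-5.998,-16.302), length = 4
  seg 3: (-5.998,-16.302) -> (-25.561,-12.143), length = 20
  seg 4: (-25.561,-12.143) -> (-34.82,2.114), length = 17
Total = 48

Answer: 48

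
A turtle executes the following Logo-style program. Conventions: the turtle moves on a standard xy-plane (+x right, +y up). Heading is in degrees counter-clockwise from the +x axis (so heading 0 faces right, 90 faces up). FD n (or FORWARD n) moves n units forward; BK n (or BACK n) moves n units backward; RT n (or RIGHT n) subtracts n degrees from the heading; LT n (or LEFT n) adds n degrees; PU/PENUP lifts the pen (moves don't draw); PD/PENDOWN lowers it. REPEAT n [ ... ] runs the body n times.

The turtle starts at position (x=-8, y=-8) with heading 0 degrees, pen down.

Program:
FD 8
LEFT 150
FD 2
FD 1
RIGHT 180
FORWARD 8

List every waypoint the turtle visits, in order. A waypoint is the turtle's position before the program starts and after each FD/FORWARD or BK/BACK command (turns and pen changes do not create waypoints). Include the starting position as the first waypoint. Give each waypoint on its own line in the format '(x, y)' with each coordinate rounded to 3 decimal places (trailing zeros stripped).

Executing turtle program step by step:
Start: pos=(-8,-8), heading=0, pen down
FD 8: (-8,-8) -> (0,-8) [heading=0, draw]
LT 150: heading 0 -> 150
FD 2: (0,-8) -> (-1.732,-7) [heading=150, draw]
FD 1: (-1.732,-7) -> (-2.598,-6.5) [heading=150, draw]
RT 180: heading 150 -> 330
FD 8: (-2.598,-6.5) -> (4.33,-10.5) [heading=330, draw]
Final: pos=(4.33,-10.5), heading=330, 4 segment(s) drawn
Waypoints (5 total):
(-8, -8)
(0, -8)
(-1.732, -7)
(-2.598, -6.5)
(4.33, -10.5)

Answer: (-8, -8)
(0, -8)
(-1.732, -7)
(-2.598, -6.5)
(4.33, -10.5)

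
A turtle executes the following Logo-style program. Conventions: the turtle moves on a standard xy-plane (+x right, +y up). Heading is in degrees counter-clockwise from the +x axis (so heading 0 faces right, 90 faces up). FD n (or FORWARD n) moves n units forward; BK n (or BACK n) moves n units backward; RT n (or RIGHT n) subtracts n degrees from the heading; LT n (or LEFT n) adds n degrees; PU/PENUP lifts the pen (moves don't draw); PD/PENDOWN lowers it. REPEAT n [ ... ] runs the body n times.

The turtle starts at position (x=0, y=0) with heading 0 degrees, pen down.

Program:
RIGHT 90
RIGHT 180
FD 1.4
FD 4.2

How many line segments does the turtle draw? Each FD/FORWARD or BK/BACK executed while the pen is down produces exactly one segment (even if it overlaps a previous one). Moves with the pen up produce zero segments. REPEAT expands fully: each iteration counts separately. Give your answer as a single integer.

Answer: 2

Derivation:
Executing turtle program step by step:
Start: pos=(0,0), heading=0, pen down
RT 90: heading 0 -> 270
RT 180: heading 270 -> 90
FD 1.4: (0,0) -> (0,1.4) [heading=90, draw]
FD 4.2: (0,1.4) -> (0,5.6) [heading=90, draw]
Final: pos=(0,5.6), heading=90, 2 segment(s) drawn
Segments drawn: 2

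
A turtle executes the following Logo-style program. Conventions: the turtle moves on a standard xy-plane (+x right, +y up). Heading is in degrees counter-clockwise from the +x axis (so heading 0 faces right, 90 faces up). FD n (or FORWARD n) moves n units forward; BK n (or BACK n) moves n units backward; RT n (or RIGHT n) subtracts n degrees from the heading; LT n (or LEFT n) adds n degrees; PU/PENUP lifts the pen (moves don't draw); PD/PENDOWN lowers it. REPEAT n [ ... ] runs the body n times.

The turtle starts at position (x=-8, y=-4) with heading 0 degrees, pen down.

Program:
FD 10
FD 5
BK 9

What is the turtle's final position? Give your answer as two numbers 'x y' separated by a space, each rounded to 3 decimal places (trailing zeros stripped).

Answer: -2 -4

Derivation:
Executing turtle program step by step:
Start: pos=(-8,-4), heading=0, pen down
FD 10: (-8,-4) -> (2,-4) [heading=0, draw]
FD 5: (2,-4) -> (7,-4) [heading=0, draw]
BK 9: (7,-4) -> (-2,-4) [heading=0, draw]
Final: pos=(-2,-4), heading=0, 3 segment(s) drawn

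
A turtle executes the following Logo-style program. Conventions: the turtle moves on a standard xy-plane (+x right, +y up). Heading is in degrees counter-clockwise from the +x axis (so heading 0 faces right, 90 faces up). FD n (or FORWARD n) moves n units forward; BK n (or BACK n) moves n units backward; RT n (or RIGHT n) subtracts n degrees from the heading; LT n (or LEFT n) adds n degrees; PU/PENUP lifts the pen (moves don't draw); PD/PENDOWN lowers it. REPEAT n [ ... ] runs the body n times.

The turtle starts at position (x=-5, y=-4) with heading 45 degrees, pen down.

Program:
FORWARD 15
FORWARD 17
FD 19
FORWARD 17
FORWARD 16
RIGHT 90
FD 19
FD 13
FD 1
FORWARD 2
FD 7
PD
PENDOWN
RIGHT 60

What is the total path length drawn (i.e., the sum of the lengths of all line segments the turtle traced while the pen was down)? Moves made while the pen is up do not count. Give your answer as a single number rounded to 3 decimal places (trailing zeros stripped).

Executing turtle program step by step:
Start: pos=(-5,-4), heading=45, pen down
FD 15: (-5,-4) -> (5.607,6.607) [heading=45, draw]
FD 17: (5.607,6.607) -> (17.627,18.627) [heading=45, draw]
FD 19: (17.627,18.627) -> (31.062,32.062) [heading=45, draw]
FD 17: (31.062,32.062) -> (43.083,44.083) [heading=45, draw]
FD 16: (43.083,44.083) -> (54.397,55.397) [heading=45, draw]
RT 90: heading 45 -> 315
FD 19: (54.397,55.397) -> (67.832,41.962) [heading=315, draw]
FD 13: (67.832,41.962) -> (77.024,32.77) [heading=315, draw]
FD 1: (77.024,32.77) -> (77.731,32.062) [heading=315, draw]
FD 2: (77.731,32.062) -> (79.146,30.648) [heading=315, draw]
FD 7: (79.146,30.648) -> (84.095,25.698) [heading=315, draw]
PD: pen down
PD: pen down
RT 60: heading 315 -> 255
Final: pos=(84.095,25.698), heading=255, 10 segment(s) drawn

Segment lengths:
  seg 1: (-5,-4) -> (5.607,6.607), length = 15
  seg 2: (5.607,6.607) -> (17.627,18.627), length = 17
  seg 3: (17.627,18.627) -> (31.062,32.062), length = 19
  seg 4: (31.062,32.062) -> (43.083,44.083), length = 17
  seg 5: (43.083,44.083) -> (54.397,55.397), length = 16
  seg 6: (54.397,55.397) -> (67.832,41.962), length = 19
  seg 7: (67.832,41.962) -> (77.024,32.77), length = 13
  seg 8: (77.024,32.77) -> (77.731,32.062), length = 1
  seg 9: (77.731,32.062) -> (79.146,30.648), length = 2
  seg 10: (79.146,30.648) -> (84.095,25.698), length = 7
Total = 126

Answer: 126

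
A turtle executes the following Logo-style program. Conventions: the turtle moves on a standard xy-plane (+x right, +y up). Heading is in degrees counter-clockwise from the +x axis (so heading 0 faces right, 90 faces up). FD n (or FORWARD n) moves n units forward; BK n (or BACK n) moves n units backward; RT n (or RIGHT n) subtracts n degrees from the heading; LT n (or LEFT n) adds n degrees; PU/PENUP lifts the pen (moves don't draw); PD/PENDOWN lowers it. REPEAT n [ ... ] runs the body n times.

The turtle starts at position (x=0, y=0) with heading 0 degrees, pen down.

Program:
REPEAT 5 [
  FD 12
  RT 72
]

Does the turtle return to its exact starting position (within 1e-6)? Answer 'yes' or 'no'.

Answer: yes

Derivation:
Executing turtle program step by step:
Start: pos=(0,0), heading=0, pen down
REPEAT 5 [
  -- iteration 1/5 --
  FD 12: (0,0) -> (12,0) [heading=0, draw]
  RT 72: heading 0 -> 288
  -- iteration 2/5 --
  FD 12: (12,0) -> (15.708,-11.413) [heading=288, draw]
  RT 72: heading 288 -> 216
  -- iteration 3/5 --
  FD 12: (15.708,-11.413) -> (6,-18.466) [heading=216, draw]
  RT 72: heading 216 -> 144
  -- iteration 4/5 --
  FD 12: (6,-18.466) -> (-3.708,-11.413) [heading=144, draw]
  RT 72: heading 144 -> 72
  -- iteration 5/5 --
  FD 12: (-3.708,-11.413) -> (0,0) [heading=72, draw]
  RT 72: heading 72 -> 0
]
Final: pos=(0,0), heading=0, 5 segment(s) drawn

Start position: (0, 0)
Final position: (0, 0)
Distance = 0; < 1e-6 -> CLOSED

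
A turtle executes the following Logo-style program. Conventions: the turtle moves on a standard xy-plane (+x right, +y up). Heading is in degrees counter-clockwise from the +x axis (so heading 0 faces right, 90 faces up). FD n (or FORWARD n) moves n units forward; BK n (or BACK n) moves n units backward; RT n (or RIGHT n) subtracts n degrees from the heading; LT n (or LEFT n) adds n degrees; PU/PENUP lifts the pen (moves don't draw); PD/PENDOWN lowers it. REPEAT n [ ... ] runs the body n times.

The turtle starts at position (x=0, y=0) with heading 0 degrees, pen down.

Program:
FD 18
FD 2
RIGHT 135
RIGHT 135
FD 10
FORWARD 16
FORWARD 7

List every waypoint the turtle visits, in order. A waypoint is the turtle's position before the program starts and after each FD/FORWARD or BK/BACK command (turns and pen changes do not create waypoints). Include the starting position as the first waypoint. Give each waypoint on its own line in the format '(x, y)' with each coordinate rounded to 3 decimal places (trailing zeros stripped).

Answer: (0, 0)
(18, 0)
(20, 0)
(20, 10)
(20, 26)
(20, 33)

Derivation:
Executing turtle program step by step:
Start: pos=(0,0), heading=0, pen down
FD 18: (0,0) -> (18,0) [heading=0, draw]
FD 2: (18,0) -> (20,0) [heading=0, draw]
RT 135: heading 0 -> 225
RT 135: heading 225 -> 90
FD 10: (20,0) -> (20,10) [heading=90, draw]
FD 16: (20,10) -> (20,26) [heading=90, draw]
FD 7: (20,26) -> (20,33) [heading=90, draw]
Final: pos=(20,33), heading=90, 5 segment(s) drawn
Waypoints (6 total):
(0, 0)
(18, 0)
(20, 0)
(20, 10)
(20, 26)
(20, 33)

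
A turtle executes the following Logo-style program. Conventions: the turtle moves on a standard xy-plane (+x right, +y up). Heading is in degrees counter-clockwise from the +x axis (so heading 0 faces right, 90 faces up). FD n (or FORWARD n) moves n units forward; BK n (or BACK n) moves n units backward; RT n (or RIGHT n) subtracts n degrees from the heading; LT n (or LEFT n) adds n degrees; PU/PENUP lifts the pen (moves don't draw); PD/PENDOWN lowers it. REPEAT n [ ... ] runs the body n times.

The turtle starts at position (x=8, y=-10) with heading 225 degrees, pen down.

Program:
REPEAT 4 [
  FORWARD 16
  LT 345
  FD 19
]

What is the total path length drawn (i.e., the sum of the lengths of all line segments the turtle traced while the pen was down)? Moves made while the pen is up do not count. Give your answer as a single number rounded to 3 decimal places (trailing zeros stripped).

Executing turtle program step by step:
Start: pos=(8,-10), heading=225, pen down
REPEAT 4 [
  -- iteration 1/4 --
  FD 16: (8,-10) -> (-3.314,-21.314) [heading=225, draw]
  LT 345: heading 225 -> 210
  FD 19: (-3.314,-21.314) -> (-19.768,-30.814) [heading=210, draw]
  -- iteration 2/4 --
  FD 16: (-19.768,-30.814) -> (-33.625,-38.814) [heading=210, draw]
  LT 345: heading 210 -> 195
  FD 19: (-33.625,-38.814) -> (-51.977,-43.731) [heading=195, draw]
  -- iteration 3/4 --
  FD 16: (-51.977,-43.731) -> (-67.432,-47.872) [heading=195, draw]
  LT 345: heading 195 -> 180
  FD 19: (-67.432,-47.872) -> (-86.432,-47.872) [heading=180, draw]
  -- iteration 4/4 --
  FD 16: (-86.432,-47.872) -> (-102.432,-47.872) [heading=180, draw]
  LT 345: heading 180 -> 165
  FD 19: (-102.432,-47.872) -> (-120.785,-42.955) [heading=165, draw]
]
Final: pos=(-120.785,-42.955), heading=165, 8 segment(s) drawn

Segment lengths:
  seg 1: (8,-10) -> (-3.314,-21.314), length = 16
  seg 2: (-3.314,-21.314) -> (-19.768,-30.814), length = 19
  seg 3: (-19.768,-30.814) -> (-33.625,-38.814), length = 16
  seg 4: (-33.625,-38.814) -> (-51.977,-43.731), length = 19
  seg 5: (-51.977,-43.731) -> (-67.432,-47.872), length = 16
  seg 6: (-67.432,-47.872) -> (-86.432,-47.872), length = 19
  seg 7: (-86.432,-47.872) -> (-102.432,-47.872), length = 16
  seg 8: (-102.432,-47.872) -> (-120.785,-42.955), length = 19
Total = 140

Answer: 140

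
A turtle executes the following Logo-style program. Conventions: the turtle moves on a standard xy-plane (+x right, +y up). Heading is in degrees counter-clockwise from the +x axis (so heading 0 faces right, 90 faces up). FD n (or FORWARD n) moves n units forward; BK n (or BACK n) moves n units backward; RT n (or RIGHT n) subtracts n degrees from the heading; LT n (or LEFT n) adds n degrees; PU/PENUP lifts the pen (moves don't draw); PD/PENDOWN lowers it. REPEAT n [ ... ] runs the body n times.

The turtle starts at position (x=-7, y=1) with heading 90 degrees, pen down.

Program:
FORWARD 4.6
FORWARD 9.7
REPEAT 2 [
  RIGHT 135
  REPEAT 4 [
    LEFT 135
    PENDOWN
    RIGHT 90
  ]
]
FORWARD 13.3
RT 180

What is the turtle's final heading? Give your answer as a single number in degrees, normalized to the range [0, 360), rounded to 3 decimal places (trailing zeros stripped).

Answer: 0

Derivation:
Executing turtle program step by step:
Start: pos=(-7,1), heading=90, pen down
FD 4.6: (-7,1) -> (-7,5.6) [heading=90, draw]
FD 9.7: (-7,5.6) -> (-7,15.3) [heading=90, draw]
REPEAT 2 [
  -- iteration 1/2 --
  RT 135: heading 90 -> 315
  REPEAT 4 [
    -- iteration 1/4 --
    LT 135: heading 315 -> 90
    PD: pen down
    RT 90: heading 90 -> 0
    -- iteration 2/4 --
    LT 135: heading 0 -> 135
    PD: pen down
    RT 90: heading 135 -> 45
    -- iteration 3/4 --
    LT 135: heading 45 -> 180
    PD: pen down
    RT 90: heading 180 -> 90
    -- iteration 4/4 --
    LT 135: heading 90 -> 225
    PD: pen down
    RT 90: heading 225 -> 135
  ]
  -- iteration 2/2 --
  RT 135: heading 135 -> 0
  REPEAT 4 [
    -- iteration 1/4 --
    LT 135: heading 0 -> 135
    PD: pen down
    RT 90: heading 135 -> 45
    -- iteration 2/4 --
    LT 135: heading 45 -> 180
    PD: pen down
    RT 90: heading 180 -> 90
    -- iteration 3/4 --
    LT 135: heading 90 -> 225
    PD: pen down
    RT 90: heading 225 -> 135
    -- iteration 4/4 --
    LT 135: heading 135 -> 270
    PD: pen down
    RT 90: heading 270 -> 180
  ]
]
FD 13.3: (-7,15.3) -> (-20.3,15.3) [heading=180, draw]
RT 180: heading 180 -> 0
Final: pos=(-20.3,15.3), heading=0, 3 segment(s) drawn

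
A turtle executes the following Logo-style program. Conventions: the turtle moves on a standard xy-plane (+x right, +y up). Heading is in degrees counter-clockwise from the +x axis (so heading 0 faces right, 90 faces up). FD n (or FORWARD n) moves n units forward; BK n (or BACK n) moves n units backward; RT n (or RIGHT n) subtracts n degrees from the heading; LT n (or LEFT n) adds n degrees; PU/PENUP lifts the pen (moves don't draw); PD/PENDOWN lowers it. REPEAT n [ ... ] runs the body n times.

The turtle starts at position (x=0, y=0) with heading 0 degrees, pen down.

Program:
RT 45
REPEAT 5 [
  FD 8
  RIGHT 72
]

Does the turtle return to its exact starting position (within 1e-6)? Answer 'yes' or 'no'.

Executing turtle program step by step:
Start: pos=(0,0), heading=0, pen down
RT 45: heading 0 -> 315
REPEAT 5 [
  -- iteration 1/5 --
  FD 8: (0,0) -> (5.657,-5.657) [heading=315, draw]
  RT 72: heading 315 -> 243
  -- iteration 2/5 --
  FD 8: (5.657,-5.657) -> (2.025,-12.785) [heading=243, draw]
  RT 72: heading 243 -> 171
  -- iteration 3/5 --
  FD 8: (2.025,-12.785) -> (-5.877,-11.533) [heading=171, draw]
  RT 72: heading 171 -> 99
  -- iteration 4/5 --
  FD 8: (-5.877,-11.533) -> (-7.128,-3.632) [heading=99, draw]
  RT 72: heading 99 -> 27
  -- iteration 5/5 --
  FD 8: (-7.128,-3.632) -> (0,0) [heading=27, draw]
  RT 72: heading 27 -> 315
]
Final: pos=(0,0), heading=315, 5 segment(s) drawn

Start position: (0, 0)
Final position: (0, 0)
Distance = 0; < 1e-6 -> CLOSED

Answer: yes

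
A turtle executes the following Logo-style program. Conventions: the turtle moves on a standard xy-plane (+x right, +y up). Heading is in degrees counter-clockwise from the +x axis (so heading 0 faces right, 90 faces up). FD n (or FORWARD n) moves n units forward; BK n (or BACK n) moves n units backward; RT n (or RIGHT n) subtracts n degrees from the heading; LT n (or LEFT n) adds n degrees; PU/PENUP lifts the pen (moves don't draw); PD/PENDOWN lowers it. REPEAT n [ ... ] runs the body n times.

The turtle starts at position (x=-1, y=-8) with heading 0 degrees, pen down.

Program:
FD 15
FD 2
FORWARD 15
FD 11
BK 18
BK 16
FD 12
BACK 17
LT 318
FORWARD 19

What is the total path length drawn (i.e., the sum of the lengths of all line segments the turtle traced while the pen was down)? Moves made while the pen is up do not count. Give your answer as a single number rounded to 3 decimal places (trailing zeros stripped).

Answer: 125

Derivation:
Executing turtle program step by step:
Start: pos=(-1,-8), heading=0, pen down
FD 15: (-1,-8) -> (14,-8) [heading=0, draw]
FD 2: (14,-8) -> (16,-8) [heading=0, draw]
FD 15: (16,-8) -> (31,-8) [heading=0, draw]
FD 11: (31,-8) -> (42,-8) [heading=0, draw]
BK 18: (42,-8) -> (24,-8) [heading=0, draw]
BK 16: (24,-8) -> (8,-8) [heading=0, draw]
FD 12: (8,-8) -> (20,-8) [heading=0, draw]
BK 17: (20,-8) -> (3,-8) [heading=0, draw]
LT 318: heading 0 -> 318
FD 19: (3,-8) -> (17.12,-20.713) [heading=318, draw]
Final: pos=(17.12,-20.713), heading=318, 9 segment(s) drawn

Segment lengths:
  seg 1: (-1,-8) -> (14,-8), length = 15
  seg 2: (14,-8) -> (16,-8), length = 2
  seg 3: (16,-8) -> (31,-8), length = 15
  seg 4: (31,-8) -> (42,-8), length = 11
  seg 5: (42,-8) -> (24,-8), length = 18
  seg 6: (24,-8) -> (8,-8), length = 16
  seg 7: (8,-8) -> (20,-8), length = 12
  seg 8: (20,-8) -> (3,-8), length = 17
  seg 9: (3,-8) -> (17.12,-20.713), length = 19
Total = 125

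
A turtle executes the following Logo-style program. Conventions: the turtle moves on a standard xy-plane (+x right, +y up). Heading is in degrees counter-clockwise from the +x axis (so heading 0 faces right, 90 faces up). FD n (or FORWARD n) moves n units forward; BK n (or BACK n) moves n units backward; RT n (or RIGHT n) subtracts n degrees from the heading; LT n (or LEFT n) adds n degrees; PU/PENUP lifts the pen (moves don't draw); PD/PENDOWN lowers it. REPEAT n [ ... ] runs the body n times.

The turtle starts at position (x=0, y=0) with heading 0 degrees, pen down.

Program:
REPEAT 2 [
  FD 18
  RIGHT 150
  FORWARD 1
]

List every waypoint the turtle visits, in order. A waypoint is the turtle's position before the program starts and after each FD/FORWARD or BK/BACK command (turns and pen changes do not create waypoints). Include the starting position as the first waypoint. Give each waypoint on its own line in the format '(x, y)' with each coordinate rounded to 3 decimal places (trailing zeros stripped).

Answer: (0, 0)
(18, 0)
(17.134, -0.5)
(1.546, -9.5)
(2.046, -8.634)

Derivation:
Executing turtle program step by step:
Start: pos=(0,0), heading=0, pen down
REPEAT 2 [
  -- iteration 1/2 --
  FD 18: (0,0) -> (18,0) [heading=0, draw]
  RT 150: heading 0 -> 210
  FD 1: (18,0) -> (17.134,-0.5) [heading=210, draw]
  -- iteration 2/2 --
  FD 18: (17.134,-0.5) -> (1.546,-9.5) [heading=210, draw]
  RT 150: heading 210 -> 60
  FD 1: (1.546,-9.5) -> (2.046,-8.634) [heading=60, draw]
]
Final: pos=(2.046,-8.634), heading=60, 4 segment(s) drawn
Waypoints (5 total):
(0, 0)
(18, 0)
(17.134, -0.5)
(1.546, -9.5)
(2.046, -8.634)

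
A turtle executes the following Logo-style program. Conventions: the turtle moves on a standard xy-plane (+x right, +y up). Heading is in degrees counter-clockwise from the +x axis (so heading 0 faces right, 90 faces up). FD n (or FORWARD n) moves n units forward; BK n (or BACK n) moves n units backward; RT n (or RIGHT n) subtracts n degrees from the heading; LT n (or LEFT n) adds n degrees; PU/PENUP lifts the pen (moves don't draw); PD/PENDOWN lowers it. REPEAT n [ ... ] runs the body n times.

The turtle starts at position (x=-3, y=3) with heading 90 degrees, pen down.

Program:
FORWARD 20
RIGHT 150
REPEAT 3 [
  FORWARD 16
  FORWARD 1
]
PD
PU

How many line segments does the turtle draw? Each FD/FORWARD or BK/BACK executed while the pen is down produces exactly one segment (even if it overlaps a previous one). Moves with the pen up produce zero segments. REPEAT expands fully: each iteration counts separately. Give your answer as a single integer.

Answer: 7

Derivation:
Executing turtle program step by step:
Start: pos=(-3,3), heading=90, pen down
FD 20: (-3,3) -> (-3,23) [heading=90, draw]
RT 150: heading 90 -> 300
REPEAT 3 [
  -- iteration 1/3 --
  FD 16: (-3,23) -> (5,9.144) [heading=300, draw]
  FD 1: (5,9.144) -> (5.5,8.278) [heading=300, draw]
  -- iteration 2/3 --
  FD 16: (5.5,8.278) -> (13.5,-5.579) [heading=300, draw]
  FD 1: (13.5,-5.579) -> (14,-6.445) [heading=300, draw]
  -- iteration 3/3 --
  FD 16: (14,-6.445) -> (22,-20.301) [heading=300, draw]
  FD 1: (22,-20.301) -> (22.5,-21.167) [heading=300, draw]
]
PD: pen down
PU: pen up
Final: pos=(22.5,-21.167), heading=300, 7 segment(s) drawn
Segments drawn: 7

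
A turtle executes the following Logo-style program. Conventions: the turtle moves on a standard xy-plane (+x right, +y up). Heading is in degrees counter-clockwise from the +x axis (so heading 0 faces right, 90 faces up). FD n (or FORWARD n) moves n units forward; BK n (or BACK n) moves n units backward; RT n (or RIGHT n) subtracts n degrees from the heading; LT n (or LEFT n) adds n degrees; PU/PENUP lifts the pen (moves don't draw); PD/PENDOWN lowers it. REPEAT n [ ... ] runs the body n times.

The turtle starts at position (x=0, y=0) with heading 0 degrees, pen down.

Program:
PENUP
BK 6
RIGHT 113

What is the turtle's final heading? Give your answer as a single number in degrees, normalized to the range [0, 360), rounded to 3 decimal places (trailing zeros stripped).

Executing turtle program step by step:
Start: pos=(0,0), heading=0, pen down
PU: pen up
BK 6: (0,0) -> (-6,0) [heading=0, move]
RT 113: heading 0 -> 247
Final: pos=(-6,0), heading=247, 0 segment(s) drawn

Answer: 247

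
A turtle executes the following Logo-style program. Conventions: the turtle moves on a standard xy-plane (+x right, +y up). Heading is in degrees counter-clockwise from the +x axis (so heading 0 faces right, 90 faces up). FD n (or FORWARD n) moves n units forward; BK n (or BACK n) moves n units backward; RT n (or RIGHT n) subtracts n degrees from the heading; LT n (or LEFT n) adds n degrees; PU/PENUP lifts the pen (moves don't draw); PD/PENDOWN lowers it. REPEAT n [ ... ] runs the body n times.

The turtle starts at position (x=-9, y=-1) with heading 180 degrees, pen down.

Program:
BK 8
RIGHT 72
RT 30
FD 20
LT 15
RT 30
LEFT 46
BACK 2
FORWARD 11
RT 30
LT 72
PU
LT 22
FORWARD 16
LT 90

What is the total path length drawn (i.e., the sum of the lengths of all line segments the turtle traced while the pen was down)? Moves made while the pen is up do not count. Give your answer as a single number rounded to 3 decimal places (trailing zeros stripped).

Answer: 41

Derivation:
Executing turtle program step by step:
Start: pos=(-9,-1), heading=180, pen down
BK 8: (-9,-1) -> (-1,-1) [heading=180, draw]
RT 72: heading 180 -> 108
RT 30: heading 108 -> 78
FD 20: (-1,-1) -> (3.158,18.563) [heading=78, draw]
LT 15: heading 78 -> 93
RT 30: heading 93 -> 63
LT 46: heading 63 -> 109
BK 2: (3.158,18.563) -> (3.809,16.672) [heading=109, draw]
FD 11: (3.809,16.672) -> (0.228,27.073) [heading=109, draw]
RT 30: heading 109 -> 79
LT 72: heading 79 -> 151
PU: pen up
LT 22: heading 151 -> 173
FD 16: (0.228,27.073) -> (-15.653,29.023) [heading=173, move]
LT 90: heading 173 -> 263
Final: pos=(-15.653,29.023), heading=263, 4 segment(s) drawn

Segment lengths:
  seg 1: (-9,-1) -> (-1,-1), length = 8
  seg 2: (-1,-1) -> (3.158,18.563), length = 20
  seg 3: (3.158,18.563) -> (3.809,16.672), length = 2
  seg 4: (3.809,16.672) -> (0.228,27.073), length = 11
Total = 41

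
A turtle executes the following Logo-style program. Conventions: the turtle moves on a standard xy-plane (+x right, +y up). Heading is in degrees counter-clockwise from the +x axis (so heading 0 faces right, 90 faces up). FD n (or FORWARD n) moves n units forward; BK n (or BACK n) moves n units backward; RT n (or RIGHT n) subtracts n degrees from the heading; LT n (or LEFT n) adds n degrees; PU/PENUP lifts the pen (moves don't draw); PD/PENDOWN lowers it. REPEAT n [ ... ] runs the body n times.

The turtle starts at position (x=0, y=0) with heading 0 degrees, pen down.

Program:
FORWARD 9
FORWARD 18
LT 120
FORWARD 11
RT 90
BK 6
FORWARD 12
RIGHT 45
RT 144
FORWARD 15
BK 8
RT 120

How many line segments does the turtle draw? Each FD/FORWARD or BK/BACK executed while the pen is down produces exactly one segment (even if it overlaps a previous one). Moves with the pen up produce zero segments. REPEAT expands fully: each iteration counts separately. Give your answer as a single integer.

Executing turtle program step by step:
Start: pos=(0,0), heading=0, pen down
FD 9: (0,0) -> (9,0) [heading=0, draw]
FD 18: (9,0) -> (27,0) [heading=0, draw]
LT 120: heading 0 -> 120
FD 11: (27,0) -> (21.5,9.526) [heading=120, draw]
RT 90: heading 120 -> 30
BK 6: (21.5,9.526) -> (16.304,6.526) [heading=30, draw]
FD 12: (16.304,6.526) -> (26.696,12.526) [heading=30, draw]
RT 45: heading 30 -> 345
RT 144: heading 345 -> 201
FD 15: (26.696,12.526) -> (12.692,7.151) [heading=201, draw]
BK 8: (12.692,7.151) -> (20.161,10.018) [heading=201, draw]
RT 120: heading 201 -> 81
Final: pos=(20.161,10.018), heading=81, 7 segment(s) drawn
Segments drawn: 7

Answer: 7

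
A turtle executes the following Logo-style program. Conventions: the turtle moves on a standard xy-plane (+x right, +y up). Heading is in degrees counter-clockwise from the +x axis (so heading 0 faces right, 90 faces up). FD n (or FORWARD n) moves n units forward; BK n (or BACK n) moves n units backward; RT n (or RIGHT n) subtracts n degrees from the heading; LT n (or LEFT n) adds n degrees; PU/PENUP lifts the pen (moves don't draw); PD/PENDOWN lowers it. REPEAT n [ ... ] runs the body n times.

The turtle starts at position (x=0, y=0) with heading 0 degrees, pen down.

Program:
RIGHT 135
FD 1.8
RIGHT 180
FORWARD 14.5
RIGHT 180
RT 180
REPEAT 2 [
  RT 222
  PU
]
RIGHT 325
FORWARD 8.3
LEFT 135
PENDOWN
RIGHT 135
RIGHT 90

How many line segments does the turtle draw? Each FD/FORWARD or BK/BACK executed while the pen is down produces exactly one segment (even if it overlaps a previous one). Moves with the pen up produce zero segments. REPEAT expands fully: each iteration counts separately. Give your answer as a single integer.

Answer: 2

Derivation:
Executing turtle program step by step:
Start: pos=(0,0), heading=0, pen down
RT 135: heading 0 -> 225
FD 1.8: (0,0) -> (-1.273,-1.273) [heading=225, draw]
RT 180: heading 225 -> 45
FD 14.5: (-1.273,-1.273) -> (8.98,8.98) [heading=45, draw]
RT 180: heading 45 -> 225
RT 180: heading 225 -> 45
REPEAT 2 [
  -- iteration 1/2 --
  RT 222: heading 45 -> 183
  PU: pen up
  -- iteration 2/2 --
  RT 222: heading 183 -> 321
  PU: pen up
]
RT 325: heading 321 -> 356
FD 8.3: (8.98,8.98) -> (17.26,8.401) [heading=356, move]
LT 135: heading 356 -> 131
PD: pen down
RT 135: heading 131 -> 356
RT 90: heading 356 -> 266
Final: pos=(17.26,8.401), heading=266, 2 segment(s) drawn
Segments drawn: 2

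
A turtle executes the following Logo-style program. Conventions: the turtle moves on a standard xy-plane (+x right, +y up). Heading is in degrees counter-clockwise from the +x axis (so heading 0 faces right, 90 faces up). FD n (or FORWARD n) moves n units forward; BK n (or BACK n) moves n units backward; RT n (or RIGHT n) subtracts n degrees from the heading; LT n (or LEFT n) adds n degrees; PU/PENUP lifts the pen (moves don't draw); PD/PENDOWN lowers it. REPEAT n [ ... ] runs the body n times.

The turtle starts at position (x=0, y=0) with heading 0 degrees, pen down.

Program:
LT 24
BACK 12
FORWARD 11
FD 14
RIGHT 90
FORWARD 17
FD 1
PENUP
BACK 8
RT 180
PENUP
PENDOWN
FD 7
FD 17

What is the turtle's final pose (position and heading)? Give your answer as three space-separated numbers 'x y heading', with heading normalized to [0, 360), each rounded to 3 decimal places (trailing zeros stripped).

Executing turtle program step by step:
Start: pos=(0,0), heading=0, pen down
LT 24: heading 0 -> 24
BK 12: (0,0) -> (-10.963,-4.881) [heading=24, draw]
FD 11: (-10.963,-4.881) -> (-0.914,-0.407) [heading=24, draw]
FD 14: (-0.914,-0.407) -> (11.876,5.288) [heading=24, draw]
RT 90: heading 24 -> 294
FD 17: (11.876,5.288) -> (18.791,-10.243) [heading=294, draw]
FD 1: (18.791,-10.243) -> (19.197,-11.156) [heading=294, draw]
PU: pen up
BK 8: (19.197,-11.156) -> (15.943,-3.848) [heading=294, move]
RT 180: heading 294 -> 114
PU: pen up
PD: pen down
FD 7: (15.943,-3.848) -> (13.096,2.547) [heading=114, draw]
FD 17: (13.096,2.547) -> (6.182,18.077) [heading=114, draw]
Final: pos=(6.182,18.077), heading=114, 7 segment(s) drawn

Answer: 6.182 18.077 114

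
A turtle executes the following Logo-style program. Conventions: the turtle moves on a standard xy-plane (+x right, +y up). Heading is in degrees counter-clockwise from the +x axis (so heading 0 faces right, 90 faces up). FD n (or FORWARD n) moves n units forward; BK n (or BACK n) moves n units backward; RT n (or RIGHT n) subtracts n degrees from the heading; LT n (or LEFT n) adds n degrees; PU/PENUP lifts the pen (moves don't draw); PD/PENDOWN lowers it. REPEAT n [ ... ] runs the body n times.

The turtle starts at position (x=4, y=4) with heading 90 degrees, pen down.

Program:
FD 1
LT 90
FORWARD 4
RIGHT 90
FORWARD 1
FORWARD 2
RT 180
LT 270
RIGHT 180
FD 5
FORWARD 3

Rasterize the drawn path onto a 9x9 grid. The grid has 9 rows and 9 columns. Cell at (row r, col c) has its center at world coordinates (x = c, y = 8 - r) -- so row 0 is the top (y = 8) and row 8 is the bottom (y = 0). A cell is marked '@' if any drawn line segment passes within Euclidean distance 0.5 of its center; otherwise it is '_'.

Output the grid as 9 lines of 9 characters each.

Answer: @@@@@@@@@
@________
@________
@@@@@____
____@____
_________
_________
_________
_________

Derivation:
Segment 0: (4,4) -> (4,5)
Segment 1: (4,5) -> (0,5)
Segment 2: (0,5) -> (0,6)
Segment 3: (0,6) -> (0,8)
Segment 4: (0,8) -> (5,8)
Segment 5: (5,8) -> (8,8)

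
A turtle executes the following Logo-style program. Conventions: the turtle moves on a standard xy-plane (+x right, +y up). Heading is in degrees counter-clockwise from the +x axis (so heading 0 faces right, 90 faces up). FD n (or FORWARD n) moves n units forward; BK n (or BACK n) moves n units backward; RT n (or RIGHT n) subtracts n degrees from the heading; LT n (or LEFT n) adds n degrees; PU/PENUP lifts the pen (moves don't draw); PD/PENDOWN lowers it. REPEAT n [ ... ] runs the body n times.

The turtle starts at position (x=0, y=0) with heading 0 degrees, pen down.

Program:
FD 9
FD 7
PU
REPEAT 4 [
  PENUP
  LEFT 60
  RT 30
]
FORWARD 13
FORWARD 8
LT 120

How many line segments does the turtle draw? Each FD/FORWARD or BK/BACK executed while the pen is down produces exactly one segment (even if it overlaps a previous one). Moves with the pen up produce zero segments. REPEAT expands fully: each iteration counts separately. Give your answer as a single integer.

Answer: 2

Derivation:
Executing turtle program step by step:
Start: pos=(0,0), heading=0, pen down
FD 9: (0,0) -> (9,0) [heading=0, draw]
FD 7: (9,0) -> (16,0) [heading=0, draw]
PU: pen up
REPEAT 4 [
  -- iteration 1/4 --
  PU: pen up
  LT 60: heading 0 -> 60
  RT 30: heading 60 -> 30
  -- iteration 2/4 --
  PU: pen up
  LT 60: heading 30 -> 90
  RT 30: heading 90 -> 60
  -- iteration 3/4 --
  PU: pen up
  LT 60: heading 60 -> 120
  RT 30: heading 120 -> 90
  -- iteration 4/4 --
  PU: pen up
  LT 60: heading 90 -> 150
  RT 30: heading 150 -> 120
]
FD 13: (16,0) -> (9.5,11.258) [heading=120, move]
FD 8: (9.5,11.258) -> (5.5,18.187) [heading=120, move]
LT 120: heading 120 -> 240
Final: pos=(5.5,18.187), heading=240, 2 segment(s) drawn
Segments drawn: 2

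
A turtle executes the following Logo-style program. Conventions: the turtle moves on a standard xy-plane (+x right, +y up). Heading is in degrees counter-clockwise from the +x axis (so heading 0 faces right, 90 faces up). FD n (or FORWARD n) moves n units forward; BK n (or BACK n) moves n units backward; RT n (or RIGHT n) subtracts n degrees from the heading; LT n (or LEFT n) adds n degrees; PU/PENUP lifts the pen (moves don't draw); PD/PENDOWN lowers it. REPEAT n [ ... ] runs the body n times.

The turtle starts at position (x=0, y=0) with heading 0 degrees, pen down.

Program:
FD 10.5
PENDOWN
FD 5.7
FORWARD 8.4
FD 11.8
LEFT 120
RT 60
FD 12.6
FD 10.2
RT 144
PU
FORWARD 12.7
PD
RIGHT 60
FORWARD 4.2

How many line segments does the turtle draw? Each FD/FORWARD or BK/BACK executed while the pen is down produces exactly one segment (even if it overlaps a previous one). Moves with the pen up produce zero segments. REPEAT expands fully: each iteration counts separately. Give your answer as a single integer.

Executing turtle program step by step:
Start: pos=(0,0), heading=0, pen down
FD 10.5: (0,0) -> (10.5,0) [heading=0, draw]
PD: pen down
FD 5.7: (10.5,0) -> (16.2,0) [heading=0, draw]
FD 8.4: (16.2,0) -> (24.6,0) [heading=0, draw]
FD 11.8: (24.6,0) -> (36.4,0) [heading=0, draw]
LT 120: heading 0 -> 120
RT 60: heading 120 -> 60
FD 12.6: (36.4,0) -> (42.7,10.912) [heading=60, draw]
FD 10.2: (42.7,10.912) -> (47.8,19.745) [heading=60, draw]
RT 144: heading 60 -> 276
PU: pen up
FD 12.7: (47.8,19.745) -> (49.128,7.115) [heading=276, move]
PD: pen down
RT 60: heading 276 -> 216
FD 4.2: (49.128,7.115) -> (45.73,4.646) [heading=216, draw]
Final: pos=(45.73,4.646), heading=216, 7 segment(s) drawn
Segments drawn: 7

Answer: 7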